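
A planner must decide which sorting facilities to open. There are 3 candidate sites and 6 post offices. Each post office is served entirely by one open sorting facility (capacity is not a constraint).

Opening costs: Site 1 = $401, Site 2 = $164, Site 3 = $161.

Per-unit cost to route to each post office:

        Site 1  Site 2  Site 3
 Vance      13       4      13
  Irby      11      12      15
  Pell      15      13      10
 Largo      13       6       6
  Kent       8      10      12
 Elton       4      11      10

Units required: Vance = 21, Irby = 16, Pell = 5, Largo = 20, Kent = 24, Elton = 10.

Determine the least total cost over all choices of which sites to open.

For any fixed open set, each post office goes to its cheapest open site; total = fixed + service.
{Site 2}: Vance→Site 2 4·21=84, Irby→Site 2 12·16=192, Pell→Site 2 13·5=65, Largo→Site 2 6·20=120, Kent→Site 2 10·24=240, Elton→Site 2 11·10=110. Service 811; fixed 164; total 975.
{Site 2, Site 3}: Vance→Site 2 4·21=84, Irby→Site 2 12·16=192, Pell→Site 3 10·5=50, Largo→Site 2 6·20=120, Kent→Site 2 10·24=240, Elton→Site 3 10·10=100. Service 786; fixed 325; total 1111.
{Site 3}: service 1071 + fixed 161 = 1232
{Site 1, Site 2, Site 3}: service 662 + fixed 726 = 1388
No other subset beats 975.

Minimum total cost: 975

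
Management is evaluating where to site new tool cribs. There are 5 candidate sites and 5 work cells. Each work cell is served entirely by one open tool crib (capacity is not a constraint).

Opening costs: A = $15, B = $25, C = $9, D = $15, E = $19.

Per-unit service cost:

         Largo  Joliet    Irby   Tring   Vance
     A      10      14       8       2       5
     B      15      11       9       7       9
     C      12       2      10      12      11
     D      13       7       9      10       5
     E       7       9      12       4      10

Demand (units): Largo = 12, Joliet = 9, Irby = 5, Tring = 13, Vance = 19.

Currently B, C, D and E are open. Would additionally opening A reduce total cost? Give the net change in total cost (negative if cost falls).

Yes — net change −16 (cost falls by 16).

Current service cost with {B, C, D, E}: 294.
Adding A: each work cell re-picks its cheapest; new service cost 263, saving 31.
Extra fixed cost: 15. Net change = 15 − 31 = -16.
(Totals: 362 → 346.)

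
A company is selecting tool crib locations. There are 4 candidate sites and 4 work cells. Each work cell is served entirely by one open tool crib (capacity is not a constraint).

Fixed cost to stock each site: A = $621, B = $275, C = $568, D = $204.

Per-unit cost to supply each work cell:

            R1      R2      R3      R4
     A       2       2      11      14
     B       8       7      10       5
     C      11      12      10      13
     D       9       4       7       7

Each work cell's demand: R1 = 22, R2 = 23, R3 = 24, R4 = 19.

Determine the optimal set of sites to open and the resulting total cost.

Open D only; minimum total cost 795.

For any fixed open set, each work cell goes to its cheapest open site; total = fixed + service.
{D}: R1→D 9·22=198, R2→D 4·23=92, R3→D 7·24=168, R4→D 7·19=133. Service 591; fixed 204; total 795.
{B}: service 672 + fixed 275 = 947
{B, D}: R1→B 8·22=176, R2→D 4·23=92, R3→D 7·24=168, R4→B 5·19=95. Service 531; fixed 479; total 1010.
{A, B, C, D}: service 353 + fixed 1668 = 2021
No other subset beats 795.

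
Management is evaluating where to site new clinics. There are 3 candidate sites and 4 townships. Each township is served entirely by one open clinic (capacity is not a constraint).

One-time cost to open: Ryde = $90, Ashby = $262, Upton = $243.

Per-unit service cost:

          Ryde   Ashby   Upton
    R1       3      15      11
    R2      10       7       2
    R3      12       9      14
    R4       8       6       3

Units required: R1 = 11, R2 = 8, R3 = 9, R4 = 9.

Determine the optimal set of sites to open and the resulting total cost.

Open Ryde only; minimum total cost 383.

For any fixed open set, each township goes to its cheapest open site; total = fixed + service.
{Ryde}: R1→Ryde 3·11=33, R2→Ryde 10·8=80, R3→Ryde 12·9=108, R4→Ryde 8·9=72. Service 293; fixed 90; total 383.
{Ryde, Upton}: service 184 + fixed 333 = 517
{Upton}: service 290 + fixed 243 = 533
{Ryde, Ashby, Upton}: R1→Ryde 3·11=33, R2→Upton 2·8=16, R3→Ashby 9·9=81, R4→Upton 3·9=27. Service 157; fixed 595; total 752.
No other subset beats 383.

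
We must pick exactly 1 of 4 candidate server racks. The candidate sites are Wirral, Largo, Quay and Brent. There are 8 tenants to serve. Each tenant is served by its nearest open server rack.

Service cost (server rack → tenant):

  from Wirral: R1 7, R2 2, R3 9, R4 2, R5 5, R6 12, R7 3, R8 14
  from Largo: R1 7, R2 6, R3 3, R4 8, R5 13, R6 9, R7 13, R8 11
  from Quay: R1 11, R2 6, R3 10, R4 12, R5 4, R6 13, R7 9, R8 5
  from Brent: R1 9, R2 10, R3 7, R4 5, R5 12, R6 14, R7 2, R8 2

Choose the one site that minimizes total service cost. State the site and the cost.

With exactly 1 open, each tenant uses its cheapest among the chosen.
{Wirral}: R1→Wirral 7, R2→Wirral 2, R3→Wirral 9, R4→Wirral 2, R5→Wirral 5, R6→Wirral 12, R7→Wirral 3, R8→Wirral 14. Service cost 54.
{Brent}: service cost 61
{Largo}: service cost 70
Among all 4 size-1 choices, {Wirral} is lowest.

Choose Wirral only; total service cost 54.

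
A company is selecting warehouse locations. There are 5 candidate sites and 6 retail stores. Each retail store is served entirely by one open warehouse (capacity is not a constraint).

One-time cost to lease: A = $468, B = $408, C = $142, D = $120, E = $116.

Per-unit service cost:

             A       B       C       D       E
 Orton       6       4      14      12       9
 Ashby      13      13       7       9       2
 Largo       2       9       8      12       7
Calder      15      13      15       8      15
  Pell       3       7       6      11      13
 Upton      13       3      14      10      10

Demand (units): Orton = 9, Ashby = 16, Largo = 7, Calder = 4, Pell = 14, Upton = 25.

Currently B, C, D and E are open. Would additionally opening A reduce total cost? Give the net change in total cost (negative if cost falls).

Current service cost with {B, C, D, E}: 308.
Adding A: each retail store re-picks its cheapest; new service cost 231, saving 77.
Extra fixed cost: 468. Net change = 468 − 77 = 391.
(Totals: 1094 → 1485.)

No — net change +391 (cost rises by 391).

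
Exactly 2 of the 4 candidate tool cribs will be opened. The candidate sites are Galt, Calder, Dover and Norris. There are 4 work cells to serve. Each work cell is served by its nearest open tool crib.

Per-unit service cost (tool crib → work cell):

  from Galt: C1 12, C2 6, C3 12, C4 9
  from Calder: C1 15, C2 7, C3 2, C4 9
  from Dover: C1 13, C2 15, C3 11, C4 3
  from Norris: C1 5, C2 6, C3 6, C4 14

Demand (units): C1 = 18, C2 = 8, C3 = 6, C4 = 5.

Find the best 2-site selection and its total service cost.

Choose Dover and Norris; total service cost 189.

With exactly 2 open, each work cell uses its cheapest among the chosen.
{Dover, Norris}: C1→Norris 5·18=90, C2→Norris 6·8=48, C3→Norris 6·6=36, C4→Dover 3·5=15. Service cost 189.
{Calder, Norris}: service cost 195
{Galt, Norris}: service cost 219
Among all 6 size-2 choices, {Dover, Norris} is lowest.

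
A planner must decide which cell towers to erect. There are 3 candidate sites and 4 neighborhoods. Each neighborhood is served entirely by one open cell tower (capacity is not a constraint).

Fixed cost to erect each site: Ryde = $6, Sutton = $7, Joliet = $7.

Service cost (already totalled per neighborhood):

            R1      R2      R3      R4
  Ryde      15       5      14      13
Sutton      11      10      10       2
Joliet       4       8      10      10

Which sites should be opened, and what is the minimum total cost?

Open Sutton and Joliet; minimum total cost 38.

For any fixed open set, each neighborhood goes to its cheapest open site; total = fixed + service.
{Sutton, Joliet}: R1→Joliet 4, R2→Joliet 8, R3→Sutton 10, R4→Sutton 2. Service 24; fixed 14; total 38.
{Joliet}: R1→Joliet 4, R2→Joliet 8, R3→Joliet 10, R4→Joliet 10. Service 32; fixed 7; total 39.
{Sutton}: service 33 + fixed 7 = 40
{Ryde, Sutton, Joliet}: R1→Joliet 4, R2→Ryde 5, R3→Sutton 10, R4→Sutton 2. Service 21; fixed 20; total 41.
No other subset beats 38.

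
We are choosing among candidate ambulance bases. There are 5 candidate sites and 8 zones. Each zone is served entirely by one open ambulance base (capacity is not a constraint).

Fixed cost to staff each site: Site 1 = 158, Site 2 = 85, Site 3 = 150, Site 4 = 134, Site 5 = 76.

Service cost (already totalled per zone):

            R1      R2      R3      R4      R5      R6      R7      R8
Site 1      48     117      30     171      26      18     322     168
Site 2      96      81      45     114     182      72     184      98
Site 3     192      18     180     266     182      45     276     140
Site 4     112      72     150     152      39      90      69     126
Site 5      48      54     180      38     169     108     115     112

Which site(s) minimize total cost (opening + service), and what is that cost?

Open Site 1 and Site 5; minimum total cost 675.

For any fixed open set, each zone goes to its cheapest open site; total = fixed + service.
{Site 1, Site 5}: R1→Site 1 48, R2→Site 5 54, R3→Site 1 30, R4→Site 5 38, R5→Site 1 26, R6→Site 1 18, R7→Site 5 115, R8→Site 5 112. Service 441; fixed 234; total 675.
{Site 1, Site 2, Site 5}: service 427 + fixed 319 = 746
{Site 2, Site 4, Site 5}: R1→Site 5 48, R2→Site 5 54, R3→Site 2 45, R4→Site 5 38, R5→Site 4 39, R6→Site 2 72, R7→Site 4 69, R8→Site 2 98. Service 463; fixed 295; total 758.
{Site 1, Site 2, Site 3, Site 4, Site 5}: service 345 + fixed 603 = 948
No other subset beats 675.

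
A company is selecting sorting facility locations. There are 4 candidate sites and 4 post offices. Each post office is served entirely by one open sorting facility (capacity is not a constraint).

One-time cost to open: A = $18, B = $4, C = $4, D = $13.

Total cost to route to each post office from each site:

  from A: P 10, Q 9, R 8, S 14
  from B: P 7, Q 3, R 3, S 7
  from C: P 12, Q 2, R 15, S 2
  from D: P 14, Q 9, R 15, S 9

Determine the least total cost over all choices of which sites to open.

Minimum total cost: 22

For any fixed open set, each post office goes to its cheapest open site; total = fixed + service.
{B, C}: P→B 7, Q→C 2, R→B 3, S→C 2. Service 14; fixed 8; total 22.
{B}: P→B 7, Q→B 3, R→B 3, S→B 7. Service 20; fixed 4; total 24.
{B, C, D}: P→B 7, Q→C 2, R→B 3, S→C 2. Service 14; fixed 21; total 35.
{A, B, C, D}: service 14 + fixed 39 = 53
No other subset beats 22.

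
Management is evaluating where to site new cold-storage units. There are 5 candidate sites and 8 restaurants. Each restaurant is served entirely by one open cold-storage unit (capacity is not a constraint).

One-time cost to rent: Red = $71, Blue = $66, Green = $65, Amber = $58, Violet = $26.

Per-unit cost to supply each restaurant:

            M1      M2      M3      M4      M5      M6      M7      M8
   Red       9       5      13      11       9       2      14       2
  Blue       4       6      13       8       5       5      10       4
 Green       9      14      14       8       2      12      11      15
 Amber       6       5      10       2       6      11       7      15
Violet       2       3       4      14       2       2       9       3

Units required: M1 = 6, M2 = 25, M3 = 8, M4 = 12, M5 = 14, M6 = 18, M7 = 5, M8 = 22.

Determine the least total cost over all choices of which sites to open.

Minimum total cost: 392

For any fixed open set, each restaurant goes to its cheapest open site; total = fixed + service.
{Amber, Violet}: M1→Violet 2·6=12, M2→Violet 3·25=75, M3→Violet 4·8=32, M4→Amber 2·12=24, M5→Violet 2·14=28, M6→Violet 2·18=36, M7→Amber 7·5=35, M8→Violet 3·22=66. Service 308; fixed 84; total 392.
{Red, Amber, Violet}: M1→Violet 2·6=12, M2→Violet 3·25=75, M3→Violet 4·8=32, M4→Amber 2·12=24, M5→Violet 2·14=28, M6→Red 2·18=36, M7→Amber 7·5=35, M8→Red 2·22=44. Service 286; fixed 155; total 441.
{Green, Amber, Violet}: M1→Violet 2·6=12, M2→Violet 3·25=75, M3→Violet 4·8=32, M4→Amber 2·12=24, M5→Green 2·14=28, M6→Violet 2·18=36, M7→Amber 7·5=35, M8→Violet 3·22=66. Service 308; fixed 149; total 457.
{Red, Blue, Green, Amber, Violet}: M1→Violet 2·6=12, M2→Violet 3·25=75, M3→Violet 4·8=32, M4→Amber 2·12=24, M5→Green 2·14=28, M6→Red 2·18=36, M7→Amber 7·5=35, M8→Red 2·22=44. Service 286; fixed 286; total 572.
No other subset beats 392.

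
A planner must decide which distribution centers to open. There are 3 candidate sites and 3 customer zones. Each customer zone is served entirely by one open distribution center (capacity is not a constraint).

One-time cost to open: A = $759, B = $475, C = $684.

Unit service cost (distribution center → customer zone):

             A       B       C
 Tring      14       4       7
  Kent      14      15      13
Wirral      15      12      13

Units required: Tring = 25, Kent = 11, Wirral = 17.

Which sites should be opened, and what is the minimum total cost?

Open B only; minimum total cost 944.

For any fixed open set, each customer zone goes to its cheapest open site; total = fixed + service.
{B}: Tring→B 4·25=100, Kent→B 15·11=165, Wirral→B 12·17=204. Service 469; fixed 475; total 944.
{C}: service 539 + fixed 684 = 1223
{A}: service 759 + fixed 759 = 1518
{A, B, C}: service 447 + fixed 1918 = 2365
No other subset beats 944.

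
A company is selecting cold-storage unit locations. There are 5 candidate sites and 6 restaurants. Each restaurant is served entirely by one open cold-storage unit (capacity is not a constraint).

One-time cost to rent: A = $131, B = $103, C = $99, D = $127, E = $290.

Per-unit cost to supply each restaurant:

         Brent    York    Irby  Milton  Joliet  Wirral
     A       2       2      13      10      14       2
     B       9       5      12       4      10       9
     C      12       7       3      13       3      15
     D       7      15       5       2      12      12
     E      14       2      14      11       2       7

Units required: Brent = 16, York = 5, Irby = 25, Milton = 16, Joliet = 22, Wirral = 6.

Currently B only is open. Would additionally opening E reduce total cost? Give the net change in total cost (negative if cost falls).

Current service cost with {B}: 807.
Adding E: each restaurant re-picks its cheapest; new service cost 604, saving 203.
Extra fixed cost: 290. Net change = 290 − 203 = 87.
(Totals: 910 → 997.)

No — net change +87 (cost rises by 87).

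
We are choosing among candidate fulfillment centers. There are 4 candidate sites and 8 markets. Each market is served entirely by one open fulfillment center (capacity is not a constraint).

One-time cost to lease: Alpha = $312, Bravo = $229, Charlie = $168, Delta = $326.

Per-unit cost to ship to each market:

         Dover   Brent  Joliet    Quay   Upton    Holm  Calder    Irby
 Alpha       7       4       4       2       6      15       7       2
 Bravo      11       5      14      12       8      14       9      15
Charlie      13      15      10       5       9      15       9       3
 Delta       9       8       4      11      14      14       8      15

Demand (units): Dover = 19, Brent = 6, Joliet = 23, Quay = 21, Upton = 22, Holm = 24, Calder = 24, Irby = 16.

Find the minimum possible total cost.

Minimum total cost: 1295

For any fixed open set, each market goes to its cheapest open site; total = fixed + service.
{Alpha}: Dover→Alpha 7·19=133, Brent→Alpha 4·6=24, Joliet→Alpha 4·23=92, Quay→Alpha 2·21=42, Upton→Alpha 6·22=132, Holm→Alpha 15·24=360, Calder→Alpha 7·24=168, Irby→Alpha 2·16=32. Service 983; fixed 312; total 1295.
{Alpha, Charlie}: Dover→Alpha 7·19=133, Brent→Alpha 4·6=24, Joliet→Alpha 4·23=92, Quay→Alpha 2·21=42, Upton→Alpha 6·22=132, Holm→Alpha 15·24=360, Calder→Alpha 7·24=168, Irby→Alpha 2·16=32. Service 983; fixed 480; total 1463.
{Alpha, Bravo}: Dover→Alpha 7·19=133, Brent→Alpha 4·6=24, Joliet→Alpha 4·23=92, Quay→Alpha 2·21=42, Upton→Alpha 6·22=132, Holm→Bravo 14·24=336, Calder→Alpha 7·24=168, Irby→Alpha 2·16=32. Service 959; fixed 541; total 1500.
{Alpha, Bravo, Charlie, Delta}: service 959 + fixed 1035 = 1994
No other subset beats 1295.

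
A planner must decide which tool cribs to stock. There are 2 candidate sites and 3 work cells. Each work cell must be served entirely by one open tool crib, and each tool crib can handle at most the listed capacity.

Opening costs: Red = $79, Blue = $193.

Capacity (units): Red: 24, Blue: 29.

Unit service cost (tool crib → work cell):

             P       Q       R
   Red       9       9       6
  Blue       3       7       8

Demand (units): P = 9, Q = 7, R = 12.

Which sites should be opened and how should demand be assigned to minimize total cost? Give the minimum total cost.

Open {Blue}: P→Blue 3·9=27, Q→Blue 7·7=49, R→Blue 8·12=96.
Loads: Blue carries 28/29. Service 172; fixed 193; total 365.
Next best feasible plan costs 420.

Minimum total cost: 365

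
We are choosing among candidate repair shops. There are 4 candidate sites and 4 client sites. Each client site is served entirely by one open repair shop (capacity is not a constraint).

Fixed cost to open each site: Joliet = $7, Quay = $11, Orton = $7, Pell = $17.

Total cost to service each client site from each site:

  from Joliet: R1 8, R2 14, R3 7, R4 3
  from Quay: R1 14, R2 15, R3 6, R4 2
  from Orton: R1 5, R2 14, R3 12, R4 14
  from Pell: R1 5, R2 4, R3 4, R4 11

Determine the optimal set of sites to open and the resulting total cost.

Open Joliet only; minimum total cost 39.

For any fixed open set, each client site goes to its cheapest open site; total = fixed + service.
{Joliet}: R1→Joliet 8, R2→Joliet 14, R3→Joliet 7, R4→Joliet 3. Service 32; fixed 7; total 39.
{Joliet, Pell}: service 16 + fixed 24 = 40
{Pell}: service 24 + fixed 17 = 41
{Joliet, Quay, Orton, Pell}: R1→Orton 5, R2→Pell 4, R3→Pell 4, R4→Quay 2. Service 15; fixed 42; total 57.
No other subset beats 39.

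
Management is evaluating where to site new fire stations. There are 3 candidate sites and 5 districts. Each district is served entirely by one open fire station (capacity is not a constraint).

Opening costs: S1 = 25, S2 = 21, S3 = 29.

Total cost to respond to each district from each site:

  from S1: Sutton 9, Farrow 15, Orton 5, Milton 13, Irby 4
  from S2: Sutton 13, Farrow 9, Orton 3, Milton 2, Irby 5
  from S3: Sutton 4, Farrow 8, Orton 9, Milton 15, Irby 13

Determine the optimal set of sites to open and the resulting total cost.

For any fixed open set, each district goes to its cheapest open site; total = fixed + service.
{S2}: Sutton→S2 13, Farrow→S2 9, Orton→S2 3, Milton→S2 2, Irby→S2 5. Service 32; fixed 21; total 53.
{S1}: service 46 + fixed 25 = 71
{S2, S3}: service 22 + fixed 50 = 72
{S1, S2, S3}: service 21 + fixed 75 = 96
No other subset beats 53.

Open S2 only; minimum total cost 53.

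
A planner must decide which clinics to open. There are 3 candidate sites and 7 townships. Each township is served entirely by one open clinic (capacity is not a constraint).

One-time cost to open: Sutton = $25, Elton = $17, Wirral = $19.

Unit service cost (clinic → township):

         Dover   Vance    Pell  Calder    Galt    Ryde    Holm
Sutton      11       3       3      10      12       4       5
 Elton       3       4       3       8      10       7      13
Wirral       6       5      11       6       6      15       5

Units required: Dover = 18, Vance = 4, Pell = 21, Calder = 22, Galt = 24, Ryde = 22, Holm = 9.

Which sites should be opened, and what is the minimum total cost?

Open Sutton, Elton and Wirral; minimum total cost 599.

For any fixed open set, each township goes to its cheapest open site; total = fixed + service.
{Sutton, Elton, Wirral}: Dover→Elton 3·18=54, Vance→Sutton 3·4=12, Pell→Sutton 3·21=63, Calder→Wirral 6·22=132, Galt→Wirral 6·24=144, Ryde→Sutton 4·22=88, Holm→Sutton 5·9=45. Service 538; fixed 61; total 599.
{Sutton, Wirral}: Dover→Wirral 6·18=108, Vance→Sutton 3·4=12, Pell→Sutton 3·21=63, Calder→Wirral 6·22=132, Galt→Wirral 6·24=144, Ryde→Sutton 4·22=88, Holm→Sutton 5·9=45. Service 592; fixed 44; total 636.
{Elton, Wirral}: Dover→Elton 3·18=54, Vance→Elton 4·4=16, Pell→Elton 3·21=63, Calder→Wirral 6·22=132, Galt→Wirral 6·24=144, Ryde→Elton 7·22=154, Holm→Wirral 5·9=45. Service 608; fixed 36; total 644.
{Elton}: Dover→Elton 3·18=54, Vance→Elton 4·4=16, Pell→Elton 3·21=63, Calder→Elton 8·22=176, Galt→Elton 10·24=240, Ryde→Elton 7·22=154, Holm→Elton 13·9=117. Service 820; fixed 17; total 837.
No other subset beats 599.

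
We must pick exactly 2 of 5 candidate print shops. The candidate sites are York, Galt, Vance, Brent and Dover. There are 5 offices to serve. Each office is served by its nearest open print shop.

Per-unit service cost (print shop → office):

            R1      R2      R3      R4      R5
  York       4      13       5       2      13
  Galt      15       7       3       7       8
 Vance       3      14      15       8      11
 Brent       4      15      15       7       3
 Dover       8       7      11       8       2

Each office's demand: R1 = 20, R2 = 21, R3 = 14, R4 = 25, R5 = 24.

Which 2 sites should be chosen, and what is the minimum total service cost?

With exactly 2 open, each office uses its cheapest among the chosen.
{York, Dover}: R1→York 4·20=80, R2→Dover 7·21=147, R3→York 5·14=70, R4→York 2·25=50, R5→Dover 2·24=48. Service cost 395.
{York, Galt}: service cost 511
{Galt, Brent}: service cost 516
Among all 10 size-2 choices, {York, Dover} is lowest.

Choose York and Dover; total service cost 395.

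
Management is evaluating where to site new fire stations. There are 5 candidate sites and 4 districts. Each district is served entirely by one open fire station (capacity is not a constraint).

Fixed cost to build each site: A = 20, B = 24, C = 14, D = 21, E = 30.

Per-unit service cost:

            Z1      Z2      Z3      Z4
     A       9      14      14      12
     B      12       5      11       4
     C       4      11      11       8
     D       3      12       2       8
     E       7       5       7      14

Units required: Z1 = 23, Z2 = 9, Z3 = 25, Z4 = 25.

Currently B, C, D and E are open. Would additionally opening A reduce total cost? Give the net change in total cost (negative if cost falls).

No — net change +20 (cost rises by 20).

Current service cost with {B, C, D, E}: 264.
Adding A: each district re-picks its cheapest; new service cost 264, saving 0.
Extra fixed cost: 20. Net change = 20 − 0 = 20.
(Totals: 353 → 373.)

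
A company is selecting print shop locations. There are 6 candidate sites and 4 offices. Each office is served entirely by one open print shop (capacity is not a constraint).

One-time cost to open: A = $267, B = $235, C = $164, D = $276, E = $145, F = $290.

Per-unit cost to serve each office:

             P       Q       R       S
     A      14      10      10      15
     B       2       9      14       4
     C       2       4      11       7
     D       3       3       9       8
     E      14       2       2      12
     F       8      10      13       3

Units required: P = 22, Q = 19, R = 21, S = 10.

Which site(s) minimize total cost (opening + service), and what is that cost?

Open C and E; minimum total cost 503.

For any fixed open set, each office goes to its cheapest open site; total = fixed + service.
{C, E}: P→C 2·22=44, Q→E 2·19=38, R→E 2·21=42, S→C 7·10=70. Service 194; fixed 309; total 503.
{B, E}: service 164 + fixed 380 = 544
{C}: service 421 + fixed 164 = 585
{A, B, C, D, E, F}: service 154 + fixed 1377 = 1531
No other subset beats 503.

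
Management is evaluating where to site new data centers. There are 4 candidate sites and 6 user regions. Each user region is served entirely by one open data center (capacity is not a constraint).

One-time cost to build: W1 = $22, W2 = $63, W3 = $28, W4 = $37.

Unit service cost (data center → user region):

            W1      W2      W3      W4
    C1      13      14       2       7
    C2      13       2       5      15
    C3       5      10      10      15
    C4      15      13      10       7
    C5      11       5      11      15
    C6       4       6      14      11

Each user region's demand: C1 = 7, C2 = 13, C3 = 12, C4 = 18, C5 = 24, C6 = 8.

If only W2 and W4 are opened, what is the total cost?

Each user region is assigned to its cheapest site among the open ones.
{W2, W4}: C1→W4 7·7=49, C2→W2 2·13=26, C3→W2 10·12=120, C4→W4 7·18=126, C5→W2 5·24=120, C6→W2 6·8=48. Service 489; fixed 100; total 589.

Total cost: 589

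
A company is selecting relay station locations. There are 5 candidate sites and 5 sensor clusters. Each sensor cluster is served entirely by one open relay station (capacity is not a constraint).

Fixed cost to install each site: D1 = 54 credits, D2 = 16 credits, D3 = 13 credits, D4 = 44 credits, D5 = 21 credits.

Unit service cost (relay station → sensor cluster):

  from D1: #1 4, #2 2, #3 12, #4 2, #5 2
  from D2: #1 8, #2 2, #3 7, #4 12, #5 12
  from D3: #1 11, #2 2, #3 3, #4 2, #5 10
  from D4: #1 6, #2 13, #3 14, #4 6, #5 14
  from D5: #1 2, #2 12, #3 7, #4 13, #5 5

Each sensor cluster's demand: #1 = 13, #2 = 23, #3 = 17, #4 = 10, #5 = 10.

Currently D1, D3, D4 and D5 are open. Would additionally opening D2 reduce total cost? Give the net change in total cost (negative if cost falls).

Current service cost with {D1, D3, D4, D5}: 163.
Adding D2: each sensor cluster re-picks its cheapest; new service cost 163, saving 0.
Extra fixed cost: 16. Net change = 16 − 0 = 16.
(Totals: 295 → 311.)

No — net change +16 (cost rises by 16).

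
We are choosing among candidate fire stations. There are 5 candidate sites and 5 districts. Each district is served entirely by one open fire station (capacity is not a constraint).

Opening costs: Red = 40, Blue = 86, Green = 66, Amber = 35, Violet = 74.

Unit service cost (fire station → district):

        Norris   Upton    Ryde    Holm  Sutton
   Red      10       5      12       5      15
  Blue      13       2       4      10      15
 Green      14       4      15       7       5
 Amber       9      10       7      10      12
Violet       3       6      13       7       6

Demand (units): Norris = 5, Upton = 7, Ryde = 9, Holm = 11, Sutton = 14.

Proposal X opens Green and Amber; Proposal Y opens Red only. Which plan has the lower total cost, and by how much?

Proposal X: {Green, Amber}: Norris→Amber 9·5=45, Upton→Green 4·7=28, Ryde→Amber 7·9=63, Holm→Green 7·11=77, Sutton→Green 5·14=70. Service 283; fixed 101; total 384.
Proposal Y: {Red}: Norris→Red 10·5=50, Upton→Red 5·7=35, Ryde→Red 12·9=108, Holm→Red 5·11=55, Sutton→Red 15·14=210. Service 458; fixed 40; total 498.
Difference: |384 − 498| = 114.

Proposal X is cheaper by 114.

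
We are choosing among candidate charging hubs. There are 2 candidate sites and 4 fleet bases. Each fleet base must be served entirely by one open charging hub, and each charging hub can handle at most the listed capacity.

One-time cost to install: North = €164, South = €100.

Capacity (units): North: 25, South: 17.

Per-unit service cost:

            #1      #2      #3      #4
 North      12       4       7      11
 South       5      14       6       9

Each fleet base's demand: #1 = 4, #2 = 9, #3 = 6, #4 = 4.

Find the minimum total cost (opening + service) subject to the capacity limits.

Open {North}: #1→North 12·4=48, #2→North 4·9=36, #3→North 7·6=42, #4→North 11·4=44.
Loads: North carries 23/25. Service 170; fixed 164; total 334.
Next best feasible plan costs 392.

Minimum total cost: 334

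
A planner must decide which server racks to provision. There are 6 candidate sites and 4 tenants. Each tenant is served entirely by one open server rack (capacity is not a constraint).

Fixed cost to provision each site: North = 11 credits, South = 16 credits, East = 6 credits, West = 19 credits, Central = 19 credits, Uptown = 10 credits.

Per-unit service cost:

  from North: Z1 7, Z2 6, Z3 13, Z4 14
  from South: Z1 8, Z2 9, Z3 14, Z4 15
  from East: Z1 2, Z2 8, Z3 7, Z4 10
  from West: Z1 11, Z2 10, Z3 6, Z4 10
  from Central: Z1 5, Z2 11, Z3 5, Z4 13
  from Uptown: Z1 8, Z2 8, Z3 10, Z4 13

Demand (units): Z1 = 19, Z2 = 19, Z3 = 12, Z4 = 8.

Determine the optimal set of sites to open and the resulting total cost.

Open North, East and Central; minimum total cost 328.

For any fixed open set, each tenant goes to its cheapest open site; total = fixed + service.
{North, East, Central}: Z1→East 2·19=38, Z2→North 6·19=114, Z3→Central 5·12=60, Z4→East 10·8=80. Service 292; fixed 36; total 328.
{North, East}: Z1→East 2·19=38, Z2→North 6·19=114, Z3→East 7·12=84, Z4→East 10·8=80. Service 316; fixed 17; total 333.
{North, East, Central, Uptown}: Z1→East 2·19=38, Z2→North 6·19=114, Z3→Central 5·12=60, Z4→East 10·8=80. Service 292; fixed 46; total 338.
{North, South, East, West, Central, Uptown}: Z1→East 2·19=38, Z2→North 6·19=114, Z3→Central 5·12=60, Z4→East 10·8=80. Service 292; fixed 81; total 373.
No other subset beats 328.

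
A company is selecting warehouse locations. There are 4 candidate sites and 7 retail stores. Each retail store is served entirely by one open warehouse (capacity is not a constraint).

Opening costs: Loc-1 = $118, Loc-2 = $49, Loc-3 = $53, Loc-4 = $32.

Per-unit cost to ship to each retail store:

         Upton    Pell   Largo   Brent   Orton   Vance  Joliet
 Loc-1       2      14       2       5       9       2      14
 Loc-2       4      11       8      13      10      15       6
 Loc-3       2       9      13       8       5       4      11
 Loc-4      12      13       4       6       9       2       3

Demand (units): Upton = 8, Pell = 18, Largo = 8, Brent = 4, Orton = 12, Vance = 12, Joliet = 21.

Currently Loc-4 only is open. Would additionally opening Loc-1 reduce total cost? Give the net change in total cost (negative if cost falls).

Current service cost with {Loc-4}: 581.
Adding Loc-1: each retail store re-picks its cheapest; new service cost 481, saving 100.
Extra fixed cost: 118. Net change = 118 − 100 = 18.
(Totals: 613 → 631.)

No — net change +18 (cost rises by 18).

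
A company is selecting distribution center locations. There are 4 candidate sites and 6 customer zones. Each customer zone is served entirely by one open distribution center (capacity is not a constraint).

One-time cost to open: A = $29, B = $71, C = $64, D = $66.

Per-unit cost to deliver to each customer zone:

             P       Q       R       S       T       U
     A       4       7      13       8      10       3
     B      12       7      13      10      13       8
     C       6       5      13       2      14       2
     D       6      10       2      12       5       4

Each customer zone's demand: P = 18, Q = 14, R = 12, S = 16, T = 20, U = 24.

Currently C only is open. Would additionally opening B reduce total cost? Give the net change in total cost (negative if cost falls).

Current service cost with {C}: 694.
Adding B: each customer zone re-picks its cheapest; new service cost 674, saving 20.
Extra fixed cost: 71. Net change = 71 − 20 = 51.
(Totals: 758 → 809.)

No — net change +51 (cost rises by 51).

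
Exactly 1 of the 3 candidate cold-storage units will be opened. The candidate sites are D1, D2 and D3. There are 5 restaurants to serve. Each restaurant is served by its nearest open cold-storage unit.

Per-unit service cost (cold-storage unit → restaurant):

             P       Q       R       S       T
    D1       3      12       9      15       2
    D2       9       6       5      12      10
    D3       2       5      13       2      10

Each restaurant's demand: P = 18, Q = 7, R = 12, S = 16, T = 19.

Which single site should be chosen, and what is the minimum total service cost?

With exactly 1 open, each restaurant uses its cheapest among the chosen.
{D3}: P→D3 2·18=36, Q→D3 5·7=35, R→D3 13·12=156, S→D3 2·16=32, T→D3 10·19=190. Service cost 449.
{D1}: service cost 524
{D2}: service cost 646
Among all 3 size-1 choices, {D3} is lowest.

Choose D3 only; total service cost 449.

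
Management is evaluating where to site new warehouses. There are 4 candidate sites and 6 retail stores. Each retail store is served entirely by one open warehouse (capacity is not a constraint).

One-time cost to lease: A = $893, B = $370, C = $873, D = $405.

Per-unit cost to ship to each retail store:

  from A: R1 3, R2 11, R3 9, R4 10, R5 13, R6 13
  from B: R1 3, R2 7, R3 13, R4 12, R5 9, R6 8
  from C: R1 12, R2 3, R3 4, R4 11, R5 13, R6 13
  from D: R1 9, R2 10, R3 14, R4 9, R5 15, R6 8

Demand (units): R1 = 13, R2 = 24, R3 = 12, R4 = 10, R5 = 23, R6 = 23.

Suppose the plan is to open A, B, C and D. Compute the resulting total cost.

Each retail store is assigned to its cheapest site among the open ones.
{A, B, C, D}: R1→A 3·13=39, R2→C 3·24=72, R3→C 4·12=48, R4→D 9·10=90, R5→B 9·23=207, R6→B 8·23=184. Service 640; fixed 2541; total 3181.

Total cost: 3181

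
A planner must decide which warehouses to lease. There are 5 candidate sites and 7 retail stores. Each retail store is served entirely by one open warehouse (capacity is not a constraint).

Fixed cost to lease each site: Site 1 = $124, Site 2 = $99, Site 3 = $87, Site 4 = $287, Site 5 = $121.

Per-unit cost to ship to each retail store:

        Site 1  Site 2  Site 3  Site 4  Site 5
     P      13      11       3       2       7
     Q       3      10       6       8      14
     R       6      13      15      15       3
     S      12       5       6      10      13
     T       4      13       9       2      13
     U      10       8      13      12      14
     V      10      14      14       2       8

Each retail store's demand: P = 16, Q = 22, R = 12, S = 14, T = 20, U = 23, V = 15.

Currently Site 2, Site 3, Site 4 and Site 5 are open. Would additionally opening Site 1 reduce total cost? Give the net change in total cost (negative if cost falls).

No — net change +58 (cost rises by 58).

Current service cost with {Site 2, Site 3, Site 4, Site 5}: 524.
Adding Site 1: each retail store re-picks its cheapest; new service cost 458, saving 66.
Extra fixed cost: 124. Net change = 124 − 66 = 58.
(Totals: 1118 → 1176.)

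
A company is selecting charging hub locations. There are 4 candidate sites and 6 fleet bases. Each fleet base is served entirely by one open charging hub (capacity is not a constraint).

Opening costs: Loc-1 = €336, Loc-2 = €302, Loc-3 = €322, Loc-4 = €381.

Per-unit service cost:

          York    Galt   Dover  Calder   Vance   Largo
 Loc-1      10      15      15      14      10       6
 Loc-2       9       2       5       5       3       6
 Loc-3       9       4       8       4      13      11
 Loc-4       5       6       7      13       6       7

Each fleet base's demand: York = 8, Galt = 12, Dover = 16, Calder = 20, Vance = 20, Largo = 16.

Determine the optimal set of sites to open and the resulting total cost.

For any fixed open set, each fleet base goes to its cheapest open site; total = fixed + service.
{Loc-2}: York→Loc-2 9·8=72, Galt→Loc-2 2·12=24, Dover→Loc-2 5·16=80, Calder→Loc-2 5·20=100, Vance→Loc-2 3·20=60, Largo→Loc-2 6·16=96. Service 432; fixed 302; total 734.
{Loc-2, Loc-3}: York→Loc-2 9·8=72, Galt→Loc-2 2·12=24, Dover→Loc-2 5·16=80, Calder→Loc-3 4·20=80, Vance→Loc-2 3·20=60, Largo→Loc-2 6·16=96. Service 412; fixed 624; total 1036.
{Loc-1, Loc-2}: service 432 + fixed 638 = 1070
{Loc-1, Loc-2, Loc-3, Loc-4}: York→Loc-4 5·8=40, Galt→Loc-2 2·12=24, Dover→Loc-2 5·16=80, Calder→Loc-3 4·20=80, Vance→Loc-2 3·20=60, Largo→Loc-1 6·16=96. Service 380; fixed 1341; total 1721.
No other subset beats 734.

Open Loc-2 only; minimum total cost 734.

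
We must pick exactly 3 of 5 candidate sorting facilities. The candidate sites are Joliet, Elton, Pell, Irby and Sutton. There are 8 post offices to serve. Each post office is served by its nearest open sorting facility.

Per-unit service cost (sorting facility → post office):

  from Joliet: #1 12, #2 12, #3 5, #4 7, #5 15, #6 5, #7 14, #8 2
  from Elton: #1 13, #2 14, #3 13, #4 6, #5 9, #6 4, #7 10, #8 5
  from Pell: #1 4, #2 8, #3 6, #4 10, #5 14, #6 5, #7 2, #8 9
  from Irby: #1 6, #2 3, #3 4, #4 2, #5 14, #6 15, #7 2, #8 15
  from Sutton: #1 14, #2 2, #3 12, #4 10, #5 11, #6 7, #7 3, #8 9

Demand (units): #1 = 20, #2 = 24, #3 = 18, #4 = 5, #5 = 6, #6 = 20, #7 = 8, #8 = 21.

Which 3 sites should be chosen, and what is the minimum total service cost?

With exactly 3 open, each post office uses its cheapest among the chosen.
{Joliet, Elton, Irby}: #1→Irby 6·20=120, #2→Irby 3·24=72, #3→Irby 4·18=72, #4→Irby 2·5=10, #5→Elton 9·6=54, #6→Elton 4·20=80, #7→Irby 2·8=16, #8→Joliet 2·21=42. Service cost 466.
{Joliet, Irby, Sutton}: service cost 474
{Joliet, Pell, Irby}: service cost 476
Among all 10 size-3 choices, {Joliet, Elton, Irby} is lowest.

Choose Joliet, Elton and Irby; total service cost 466.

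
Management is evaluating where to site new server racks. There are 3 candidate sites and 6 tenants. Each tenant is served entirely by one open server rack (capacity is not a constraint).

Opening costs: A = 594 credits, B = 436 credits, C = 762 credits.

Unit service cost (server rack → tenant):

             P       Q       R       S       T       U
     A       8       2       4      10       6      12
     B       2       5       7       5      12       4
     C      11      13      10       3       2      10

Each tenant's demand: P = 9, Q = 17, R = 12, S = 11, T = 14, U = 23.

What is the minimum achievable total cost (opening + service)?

Minimum total cost: 938

For any fixed open set, each tenant goes to its cheapest open site; total = fixed + service.
{B}: P→B 2·9=18, Q→B 5·17=85, R→B 7·12=84, S→B 5·11=55, T→B 12·14=168, U→B 4·23=92. Service 502; fixed 436; total 938.
{A}: P→A 8·9=72, Q→A 2·17=34, R→A 4·12=48, S→A 10·11=110, T→A 6·14=84, U→A 12·23=276. Service 624; fixed 594; total 1218.
{A, B}: P→B 2·9=18, Q→A 2·17=34, R→A 4·12=48, S→B 5·11=55, T→A 6·14=84, U→B 4·23=92. Service 331; fixed 1030; total 1361.
{A, B, C}: service 253 + fixed 1792 = 2045
No other subset beats 938.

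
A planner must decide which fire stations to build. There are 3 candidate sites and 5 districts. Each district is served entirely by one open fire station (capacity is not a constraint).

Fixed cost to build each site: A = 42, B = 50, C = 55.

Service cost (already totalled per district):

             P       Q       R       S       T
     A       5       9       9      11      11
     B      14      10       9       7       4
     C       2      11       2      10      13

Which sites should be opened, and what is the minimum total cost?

For any fixed open set, each district goes to its cheapest open site; total = fixed + service.
{A}: P→A 5, Q→A 9, R→A 9, S→A 11, T→A 11. Service 45; fixed 42; total 87.
{C}: service 38 + fixed 55 = 93
{B}: P→B 14, Q→B 10, R→B 9, S→B 7, T→B 4. Service 44; fixed 50; total 94.
{A, B, C}: P→C 2, Q→A 9, R→C 2, S→B 7, T→B 4. Service 24; fixed 147; total 171.
(All 7 nonempty subsets were checked; A only is lowest.)

Open A only; minimum total cost 87.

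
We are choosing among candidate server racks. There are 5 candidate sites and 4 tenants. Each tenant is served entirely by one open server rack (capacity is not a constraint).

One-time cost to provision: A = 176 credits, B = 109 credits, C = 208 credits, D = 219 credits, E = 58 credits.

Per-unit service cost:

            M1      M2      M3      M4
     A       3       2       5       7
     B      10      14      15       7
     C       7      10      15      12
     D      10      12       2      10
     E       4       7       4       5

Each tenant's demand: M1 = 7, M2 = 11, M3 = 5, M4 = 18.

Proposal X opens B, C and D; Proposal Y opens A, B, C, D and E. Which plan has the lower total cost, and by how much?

Proposal X is cheaper by 82.

Proposal X: {B, C, D}: M1→C 7·7=49, M2→C 10·11=110, M3→D 2·5=10, M4→B 7·18=126. Service 295; fixed 536; total 831.
Proposal Y: {A, B, C, D, E}: M1→A 3·7=21, M2→A 2·11=22, M3→D 2·5=10, M4→E 5·18=90. Service 143; fixed 770; total 913.
Difference: |831 − 913| = 82.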